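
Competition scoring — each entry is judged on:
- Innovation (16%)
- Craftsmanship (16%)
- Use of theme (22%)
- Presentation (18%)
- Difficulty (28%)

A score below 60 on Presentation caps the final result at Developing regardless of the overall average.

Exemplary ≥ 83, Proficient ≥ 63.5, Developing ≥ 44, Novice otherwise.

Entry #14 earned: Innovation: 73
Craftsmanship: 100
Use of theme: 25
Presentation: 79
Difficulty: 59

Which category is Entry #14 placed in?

Proficient

Presentation score 79 ≥ 60: minimum met.
Weighted total:
  Innovation 73 × 0.16 = 11.68
  Craftsmanship 100 × 0.16 = 16
  Use of theme 25 × 0.22 = 5.5
  Presentation 79 × 0.18 = 14.22
  Difficulty 59 × 0.28 = 16.52
Sum = 63.92
63.92 is ≥ 63.5 and < 83 → Proficient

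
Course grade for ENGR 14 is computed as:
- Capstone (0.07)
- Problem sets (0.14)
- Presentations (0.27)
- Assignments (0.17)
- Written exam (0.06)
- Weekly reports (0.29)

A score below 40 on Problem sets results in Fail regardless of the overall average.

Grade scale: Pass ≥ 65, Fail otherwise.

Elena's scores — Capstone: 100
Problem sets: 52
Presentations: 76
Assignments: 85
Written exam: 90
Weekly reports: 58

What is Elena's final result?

Pass

Problem sets score 52 ≥ 40: minimum met.
Weighted total:
  Capstone 100 × 0.07 = 7
  Problem sets 52 × 0.14 = 7.28
  Presentations 76 × 0.27 = 20.52
  Assignments 85 × 0.17 = 14.45
  Written exam 90 × 0.06 = 5.4
  Weekly reports 58 × 0.29 = 16.82
Sum = 71.47
71.47 ≥ 65 → Pass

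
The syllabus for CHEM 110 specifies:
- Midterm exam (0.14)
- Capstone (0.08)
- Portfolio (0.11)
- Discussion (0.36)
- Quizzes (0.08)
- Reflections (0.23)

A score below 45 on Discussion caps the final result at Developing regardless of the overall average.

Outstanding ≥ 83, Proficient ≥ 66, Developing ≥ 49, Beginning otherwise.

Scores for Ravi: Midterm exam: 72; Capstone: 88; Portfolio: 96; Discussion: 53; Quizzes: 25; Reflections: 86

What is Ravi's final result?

Proficient

Discussion score 53 ≥ 45: minimum met.
Weighted total:
  Midterm exam 72 × 0.14 = 10.08
  Capstone 88 × 0.08 = 7.04
  Portfolio 96 × 0.11 = 10.56
  Discussion 53 × 0.36 = 19.08
  Quizzes 25 × 0.08 = 2
  Reflections 86 × 0.23 = 19.78
Sum = 68.54
68.54 is ≥ 66 and < 83 → Proficient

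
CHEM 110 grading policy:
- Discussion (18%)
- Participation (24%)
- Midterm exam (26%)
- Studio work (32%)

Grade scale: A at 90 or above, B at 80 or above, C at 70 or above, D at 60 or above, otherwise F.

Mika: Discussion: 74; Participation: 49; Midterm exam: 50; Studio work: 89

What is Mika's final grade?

Weighted total:
  Discussion 74 × 0.18 = 13.32
  Participation 49 × 0.24 = 11.76
  Midterm exam 50 × 0.26 = 13
  Studio work 89 × 0.32 = 28.48
Sum = 66.56
66.56 is ≥ 60 and < 70 → D

D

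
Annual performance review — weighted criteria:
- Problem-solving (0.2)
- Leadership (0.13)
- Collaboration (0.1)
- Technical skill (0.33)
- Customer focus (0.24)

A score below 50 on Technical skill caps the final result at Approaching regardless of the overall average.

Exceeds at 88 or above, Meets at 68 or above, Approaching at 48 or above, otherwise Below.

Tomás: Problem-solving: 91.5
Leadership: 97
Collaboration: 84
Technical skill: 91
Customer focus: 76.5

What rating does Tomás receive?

Technical skill score 91 ≥ 50: minimum met.
Weighted total:
  Problem-solving 91.5 × 0.2 = 18.3
  Leadership 97 × 0.13 = 12.61
  Collaboration 84 × 0.1 = 8.4
  Technical skill 91 × 0.33 = 30.03
  Customer focus 76.5 × 0.24 = 18.36
Sum = 87.7
87.7 is ≥ 68 and < 88 → Meets

Meets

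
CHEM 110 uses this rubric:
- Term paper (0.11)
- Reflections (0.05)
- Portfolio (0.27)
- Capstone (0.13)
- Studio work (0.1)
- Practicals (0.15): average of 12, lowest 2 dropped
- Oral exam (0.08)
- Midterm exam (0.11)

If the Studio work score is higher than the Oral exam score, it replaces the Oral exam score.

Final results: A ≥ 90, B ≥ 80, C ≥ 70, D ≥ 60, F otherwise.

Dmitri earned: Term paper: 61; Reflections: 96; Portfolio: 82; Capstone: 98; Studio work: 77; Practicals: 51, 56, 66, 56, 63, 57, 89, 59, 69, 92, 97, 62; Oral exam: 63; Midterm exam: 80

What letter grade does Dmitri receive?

Practicals: drop 51, 56 → average of remaining 10 = 710/10 = 71
Studio work (77) > Oral exam (63), so Oral exam counts as 77.
Weighted total:
  Term paper 61 × 0.11 = 6.71
  Reflections 96 × 0.05 = 4.8
  Portfolio 82 × 0.27 = 22.14
  Capstone 98 × 0.13 = 12.74
  Studio work 77 × 0.1 = 7.7
  Practicals 71 × 0.15 = 10.65
  Oral exam 77 × 0.08 = 6.16
  Midterm exam 80 × 0.11 = 8.8
Sum = 79.7
79.7 is ≥ 70 and < 80 → C

C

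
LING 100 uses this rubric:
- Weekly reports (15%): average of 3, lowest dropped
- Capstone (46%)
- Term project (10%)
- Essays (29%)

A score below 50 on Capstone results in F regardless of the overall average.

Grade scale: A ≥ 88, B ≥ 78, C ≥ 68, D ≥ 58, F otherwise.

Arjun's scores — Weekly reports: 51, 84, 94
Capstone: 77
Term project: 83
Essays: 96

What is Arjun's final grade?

Weekly reports: drop 51 → average of remaining 2 = 178/2 = 89
Capstone score 77 ≥ 50: minimum met.
Weighted total:
  Weekly reports 89 × 0.15 = 13.35
  Capstone 77 × 0.46 = 35.42
  Term project 83 × 0.1 = 8.3
  Essays 96 × 0.29 = 27.84
Sum = 84.91
84.91 is ≥ 78 and < 88 → B

B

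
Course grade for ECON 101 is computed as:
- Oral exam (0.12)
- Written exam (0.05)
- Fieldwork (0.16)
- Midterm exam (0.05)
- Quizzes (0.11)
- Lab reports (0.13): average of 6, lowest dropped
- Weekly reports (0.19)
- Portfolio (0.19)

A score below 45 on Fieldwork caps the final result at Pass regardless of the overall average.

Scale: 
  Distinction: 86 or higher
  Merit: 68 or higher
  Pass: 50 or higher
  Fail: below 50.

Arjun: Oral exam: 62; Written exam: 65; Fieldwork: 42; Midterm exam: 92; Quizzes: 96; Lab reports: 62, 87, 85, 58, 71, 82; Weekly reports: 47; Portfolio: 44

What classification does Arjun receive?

Pass

Lab reports: drop 58 → average of remaining 5 = 387/5 = 77.4
Fieldwork score 42 < 45: minimum not met.
Weighted total:
  Oral exam 62 × 0.12 = 7.44
  Written exam 65 × 0.05 = 3.25
  Fieldwork 42 × 0.16 = 6.72
  Midterm exam 92 × 0.05 = 4.6
  Quizzes 96 × 0.11 = 10.56
  Lab reports 77.4 × 0.13 = 10.062
  Weekly reports 47 × 0.19 = 8.93
  Portfolio 44 × 0.19 = 8.36
Sum = 59.922
59.922 would be Pass; cap at Pass applies → Pass.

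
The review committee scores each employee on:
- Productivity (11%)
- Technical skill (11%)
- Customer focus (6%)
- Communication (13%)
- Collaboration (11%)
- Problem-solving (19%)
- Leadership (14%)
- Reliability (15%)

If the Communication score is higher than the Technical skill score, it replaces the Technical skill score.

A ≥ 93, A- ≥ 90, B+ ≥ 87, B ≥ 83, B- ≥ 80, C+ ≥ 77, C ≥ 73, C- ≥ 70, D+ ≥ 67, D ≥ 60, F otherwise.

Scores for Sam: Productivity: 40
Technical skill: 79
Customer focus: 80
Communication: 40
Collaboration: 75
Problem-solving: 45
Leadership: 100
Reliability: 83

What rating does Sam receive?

Communication (40) ≤ Technical skill (79), so Technical skill stays at 79.
Weighted total:
  Productivity 40 × 0.11 = 4.4
  Technical skill 79 × 0.11 = 8.69
  Customer focus 80 × 0.06 = 4.8
  Communication 40 × 0.13 = 5.2
  Collaboration 75 × 0.11 = 8.25
  Problem-solving 45 × 0.19 = 8.55
  Leadership 100 × 0.14 = 14
  Reliability 83 × 0.15 = 12.45
Sum = 66.34
66.34 is ≥ 60 and < 67 → D

D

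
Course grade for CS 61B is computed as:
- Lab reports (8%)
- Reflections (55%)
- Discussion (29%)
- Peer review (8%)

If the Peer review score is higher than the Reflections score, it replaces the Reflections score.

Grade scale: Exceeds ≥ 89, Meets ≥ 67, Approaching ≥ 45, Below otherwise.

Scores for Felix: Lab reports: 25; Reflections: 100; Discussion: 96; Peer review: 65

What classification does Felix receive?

Exceeds

Peer review (65) ≤ Reflections (100), so Reflections stays at 100.
Weighted total:
  Lab reports 25 × 0.08 = 2
  Reflections 100 × 0.55 = 55
  Discussion 96 × 0.29 = 27.84
  Peer review 65 × 0.08 = 5.2
Sum = 90.04
90.04 ≥ 89 → Exceeds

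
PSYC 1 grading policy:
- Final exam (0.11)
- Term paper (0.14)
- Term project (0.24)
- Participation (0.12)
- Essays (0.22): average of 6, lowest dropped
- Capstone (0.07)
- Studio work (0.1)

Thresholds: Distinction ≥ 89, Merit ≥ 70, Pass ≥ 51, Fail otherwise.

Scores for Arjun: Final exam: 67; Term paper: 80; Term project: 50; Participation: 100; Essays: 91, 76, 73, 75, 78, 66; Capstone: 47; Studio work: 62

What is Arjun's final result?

Pass

Essays: drop 66 → average of remaining 5 = 393/5 = 78.6
Weighted total:
  Final exam 67 × 0.11 = 7.37
  Term paper 80 × 0.14 = 11.2
  Term project 50 × 0.24 = 12
  Participation 100 × 0.12 = 12
  Essays 78.6 × 0.22 = 17.292
  Capstone 47 × 0.07 = 3.29
  Studio work 62 × 0.1 = 6.2
Sum = 69.352
69.352 is ≥ 51 and < 70 → Pass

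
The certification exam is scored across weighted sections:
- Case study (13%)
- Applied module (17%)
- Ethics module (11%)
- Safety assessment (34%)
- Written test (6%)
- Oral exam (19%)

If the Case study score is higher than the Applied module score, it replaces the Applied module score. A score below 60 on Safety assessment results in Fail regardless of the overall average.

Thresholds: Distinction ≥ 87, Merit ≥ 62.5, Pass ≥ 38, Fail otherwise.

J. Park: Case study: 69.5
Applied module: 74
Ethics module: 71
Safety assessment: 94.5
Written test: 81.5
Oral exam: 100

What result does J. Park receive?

Merit

Case study (69.5) ≤ Applied module (74), so Applied module stays at 74.
Safety assessment score 94.5 ≥ 60: minimum met.
Weighted total:
  Case study 69.5 × 0.13 = 9.035
  Applied module 74 × 0.17 = 12.58
  Ethics module 71 × 0.11 = 7.81
  Safety assessment 94.5 × 0.34 = 32.13
  Written test 81.5 × 0.06 = 4.89
  Oral exam 100 × 0.19 = 19
Sum = 85.445
85.445 is ≥ 62.5 and < 87 → Merit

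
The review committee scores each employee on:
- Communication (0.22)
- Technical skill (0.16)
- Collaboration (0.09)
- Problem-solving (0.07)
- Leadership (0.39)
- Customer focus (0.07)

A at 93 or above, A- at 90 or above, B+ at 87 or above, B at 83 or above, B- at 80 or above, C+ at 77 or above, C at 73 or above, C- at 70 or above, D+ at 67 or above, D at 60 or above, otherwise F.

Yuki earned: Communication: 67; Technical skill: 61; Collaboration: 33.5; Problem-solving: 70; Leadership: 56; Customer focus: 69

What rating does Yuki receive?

Weighted total:
  Communication 67 × 0.22 = 14.74
  Technical skill 61 × 0.16 = 9.76
  Collaboration 33.5 × 0.09 = 3.015
  Problem-solving 70 × 0.07 = 4.9
  Leadership 56 × 0.39 = 21.84
  Customer focus 69 × 0.07 = 4.83
Sum = 59.085
59.085 < 60 → F

F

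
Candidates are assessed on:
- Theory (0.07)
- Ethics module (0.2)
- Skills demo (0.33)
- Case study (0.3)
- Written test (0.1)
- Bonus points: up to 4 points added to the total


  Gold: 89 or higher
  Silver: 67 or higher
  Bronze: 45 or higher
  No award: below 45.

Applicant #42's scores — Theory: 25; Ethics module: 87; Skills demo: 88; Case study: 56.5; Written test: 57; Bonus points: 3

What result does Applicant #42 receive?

Weighted total:
  Theory 25 × 0.07 = 1.75
  Ethics module 87 × 0.2 = 17.4
  Skills demo 88 × 0.33 = 29.04
  Case study 56.5 × 0.3 = 16.95
  Written test 57 × 0.1 = 5.7
Sum = 70.84
Bonus points: 70.84 + 3 = 73.84
73.84 is ≥ 67 and < 89 → Silver

Silver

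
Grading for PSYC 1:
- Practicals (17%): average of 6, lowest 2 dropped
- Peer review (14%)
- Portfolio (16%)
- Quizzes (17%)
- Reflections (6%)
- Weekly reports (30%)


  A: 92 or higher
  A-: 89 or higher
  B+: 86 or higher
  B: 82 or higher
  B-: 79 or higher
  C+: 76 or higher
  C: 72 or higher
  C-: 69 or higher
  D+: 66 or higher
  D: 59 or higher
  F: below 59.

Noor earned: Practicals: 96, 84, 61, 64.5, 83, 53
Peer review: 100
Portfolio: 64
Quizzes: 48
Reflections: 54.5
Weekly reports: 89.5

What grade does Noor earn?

C+

Practicals: drop 53, 61 → average of remaining 4 = 327.5/4 = 81.875
Weighted total:
  Practicals 81.875 × 0.17 = 13.91875
  Peer review 100 × 0.14 = 14
  Portfolio 64 × 0.16 = 10.24
  Quizzes 48 × 0.17 = 8.16
  Reflections 54.5 × 0.06 = 3.27
  Weekly reports 89.5 × 0.3 = 26.85
Sum = 76.43875
76.43875 is ≥ 76 and < 79 → C+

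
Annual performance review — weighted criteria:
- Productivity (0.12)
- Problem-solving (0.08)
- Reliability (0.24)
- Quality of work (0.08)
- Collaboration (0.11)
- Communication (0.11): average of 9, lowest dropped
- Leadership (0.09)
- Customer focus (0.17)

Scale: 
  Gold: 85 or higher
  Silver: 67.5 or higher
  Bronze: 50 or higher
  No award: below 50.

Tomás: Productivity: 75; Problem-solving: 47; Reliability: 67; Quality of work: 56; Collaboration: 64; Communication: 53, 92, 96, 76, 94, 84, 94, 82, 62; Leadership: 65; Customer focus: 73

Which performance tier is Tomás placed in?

Communication: drop 53 → average of remaining 8 = 680/8 = 85
Weighted total:
  Productivity 75 × 0.12 = 9
  Problem-solving 47 × 0.08 = 3.76
  Reliability 67 × 0.24 = 16.08
  Quality of work 56 × 0.08 = 4.48
  Collaboration 64 × 0.11 = 7.04
  Communication 85 × 0.11 = 9.35
  Leadership 65 × 0.09 = 5.85
  Customer focus 73 × 0.17 = 12.41
Sum = 67.97
67.97 is ≥ 67.5 and < 85 → Silver

Silver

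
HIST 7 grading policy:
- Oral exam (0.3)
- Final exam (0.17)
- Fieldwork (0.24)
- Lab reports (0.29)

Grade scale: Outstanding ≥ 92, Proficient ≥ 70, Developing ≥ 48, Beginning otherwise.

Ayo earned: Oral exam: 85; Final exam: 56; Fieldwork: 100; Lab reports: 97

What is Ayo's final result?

Weighted total:
  Oral exam 85 × 0.3 = 25.5
  Final exam 56 × 0.17 = 9.52
  Fieldwork 100 × 0.24 = 24
  Lab reports 97 × 0.29 = 28.13
Sum = 87.15
87.15 is ≥ 70 and < 92 → Proficient

Proficient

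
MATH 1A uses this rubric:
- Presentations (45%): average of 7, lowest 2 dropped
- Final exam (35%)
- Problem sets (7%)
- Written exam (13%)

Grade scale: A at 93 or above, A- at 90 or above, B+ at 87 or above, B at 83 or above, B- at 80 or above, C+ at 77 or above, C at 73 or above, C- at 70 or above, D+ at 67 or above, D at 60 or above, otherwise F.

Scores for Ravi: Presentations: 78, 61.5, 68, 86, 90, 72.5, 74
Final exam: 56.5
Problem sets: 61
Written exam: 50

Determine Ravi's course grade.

D

Presentations: drop 61.5, 68 → average of remaining 5 = 400.5/5 = 80.1
Weighted total:
  Presentations 80.1 × 0.45 = 36.045
  Final exam 56.5 × 0.35 = 19.775
  Problem sets 61 × 0.07 = 4.27
  Written exam 50 × 0.13 = 6.5
Sum = 66.59
66.59 is ≥ 60 and < 67 → D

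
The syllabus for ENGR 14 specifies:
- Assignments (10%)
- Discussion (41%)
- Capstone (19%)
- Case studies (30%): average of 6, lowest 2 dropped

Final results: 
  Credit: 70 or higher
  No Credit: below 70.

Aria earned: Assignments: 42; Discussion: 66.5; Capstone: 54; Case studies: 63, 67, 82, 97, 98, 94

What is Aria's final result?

No Credit

Case studies: drop 63, 67 → average of remaining 4 = 371/4 = 92.75
Weighted total:
  Assignments 42 × 0.1 = 4.2
  Discussion 66.5 × 0.41 = 27.265
  Capstone 54 × 0.19 = 10.26
  Case studies 92.75 × 0.3 = 27.825
Sum = 69.55
69.55 < 70 → No Credit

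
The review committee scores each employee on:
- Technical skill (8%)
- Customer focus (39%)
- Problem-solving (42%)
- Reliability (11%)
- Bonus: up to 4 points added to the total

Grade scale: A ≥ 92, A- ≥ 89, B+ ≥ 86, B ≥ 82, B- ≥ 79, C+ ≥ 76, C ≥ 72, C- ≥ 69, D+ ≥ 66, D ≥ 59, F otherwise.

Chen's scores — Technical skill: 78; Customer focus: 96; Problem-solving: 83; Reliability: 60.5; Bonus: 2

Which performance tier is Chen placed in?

B+

Weighted total:
  Technical skill 78 × 0.08 = 6.24
  Customer focus 96 × 0.39 = 37.44
  Problem-solving 83 × 0.42 = 34.86
  Reliability 60.5 × 0.11 = 6.655
Sum = 85.195
Bonus: 85.195 + 2 = 87.195
87.195 is ≥ 86 and < 89 → B+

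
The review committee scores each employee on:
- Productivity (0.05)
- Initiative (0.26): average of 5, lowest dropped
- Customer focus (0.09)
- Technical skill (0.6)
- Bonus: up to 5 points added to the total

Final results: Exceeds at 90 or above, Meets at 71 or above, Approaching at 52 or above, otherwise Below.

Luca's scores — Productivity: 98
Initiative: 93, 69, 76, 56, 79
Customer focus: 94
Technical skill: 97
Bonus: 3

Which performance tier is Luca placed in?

Initiative: drop 56 → average of remaining 4 = 317/4 = 79.25
Weighted total:
  Productivity 98 × 0.05 = 4.9
  Initiative 79.25 × 0.26 = 20.605
  Customer focus 94 × 0.09 = 8.46
  Technical skill 97 × 0.6 = 58.2
Sum = 92.165
Bonus: 92.165 + 3 = 95.165
95.165 ≥ 90 → Exceeds

Exceeds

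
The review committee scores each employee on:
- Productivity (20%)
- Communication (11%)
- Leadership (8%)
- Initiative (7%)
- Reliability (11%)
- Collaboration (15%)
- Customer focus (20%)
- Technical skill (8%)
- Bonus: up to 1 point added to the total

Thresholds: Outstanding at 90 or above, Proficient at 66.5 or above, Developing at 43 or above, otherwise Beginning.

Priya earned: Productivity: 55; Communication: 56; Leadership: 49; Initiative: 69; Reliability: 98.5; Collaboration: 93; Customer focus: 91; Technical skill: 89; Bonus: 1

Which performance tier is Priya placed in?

Weighted total:
  Productivity 55 × 0.2 = 11
  Communication 56 × 0.11 = 6.16
  Leadership 49 × 0.08 = 3.92
  Initiative 69 × 0.07 = 4.83
  Reliability 98.5 × 0.11 = 10.835
  Collaboration 93 × 0.15 = 13.95
  Customer focus 91 × 0.2 = 18.2
  Technical skill 89 × 0.08 = 7.12
Sum = 76.015
Bonus: 76.015 + 1 = 77.015
77.015 is ≥ 66.5 and < 90 → Proficient

Proficient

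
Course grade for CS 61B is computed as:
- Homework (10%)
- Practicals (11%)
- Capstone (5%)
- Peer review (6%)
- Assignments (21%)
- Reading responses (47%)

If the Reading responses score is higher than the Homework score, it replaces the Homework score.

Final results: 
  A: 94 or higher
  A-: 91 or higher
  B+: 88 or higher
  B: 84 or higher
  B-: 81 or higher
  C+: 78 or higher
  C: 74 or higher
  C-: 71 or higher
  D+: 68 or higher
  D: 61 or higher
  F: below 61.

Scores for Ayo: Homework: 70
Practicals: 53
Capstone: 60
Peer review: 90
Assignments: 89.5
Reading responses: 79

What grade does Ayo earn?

C+

Reading responses (79) > Homework (70), so Homework counts as 79.
Weighted total:
  Homework 79 × 0.1 = 7.9
  Practicals 53 × 0.11 = 5.83
  Capstone 60 × 0.05 = 3
  Peer review 90 × 0.06 = 5.4
  Assignments 89.5 × 0.21 = 18.795
  Reading responses 79 × 0.47 = 37.13
Sum = 78.055
78.055 is ≥ 78 and < 81 → C+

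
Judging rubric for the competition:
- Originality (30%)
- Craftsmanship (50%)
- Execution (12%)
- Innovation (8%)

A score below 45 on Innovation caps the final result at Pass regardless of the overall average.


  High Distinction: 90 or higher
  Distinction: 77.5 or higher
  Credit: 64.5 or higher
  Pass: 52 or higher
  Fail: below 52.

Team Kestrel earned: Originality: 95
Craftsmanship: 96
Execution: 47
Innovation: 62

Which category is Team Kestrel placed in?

Innovation score 62 ≥ 45: minimum met.
Weighted total:
  Originality 95 × 0.3 = 28.5
  Craftsmanship 96 × 0.5 = 48
  Execution 47 × 0.12 = 5.64
  Innovation 62 × 0.08 = 4.96
Sum = 87.1
87.1 is ≥ 77.5 and < 90 → Distinction

Distinction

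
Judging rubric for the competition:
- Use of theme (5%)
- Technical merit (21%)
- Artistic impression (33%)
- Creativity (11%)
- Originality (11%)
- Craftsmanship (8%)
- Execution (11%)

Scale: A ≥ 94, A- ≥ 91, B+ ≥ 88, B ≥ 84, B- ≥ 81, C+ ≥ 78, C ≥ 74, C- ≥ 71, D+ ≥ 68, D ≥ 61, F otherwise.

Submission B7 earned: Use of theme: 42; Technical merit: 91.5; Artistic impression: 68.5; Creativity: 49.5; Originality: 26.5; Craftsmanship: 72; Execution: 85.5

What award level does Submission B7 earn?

Weighted total:
  Use of theme 42 × 0.05 = 2.1
  Technical merit 91.5 × 0.21 = 19.215
  Artistic impression 68.5 × 0.33 = 22.605
  Creativity 49.5 × 0.11 = 5.445
  Originality 26.5 × 0.11 = 2.915
  Craftsmanship 72 × 0.08 = 5.76
  Execution 85.5 × 0.11 = 9.405
Sum = 67.445
67.445 is ≥ 61 and < 68 → D

D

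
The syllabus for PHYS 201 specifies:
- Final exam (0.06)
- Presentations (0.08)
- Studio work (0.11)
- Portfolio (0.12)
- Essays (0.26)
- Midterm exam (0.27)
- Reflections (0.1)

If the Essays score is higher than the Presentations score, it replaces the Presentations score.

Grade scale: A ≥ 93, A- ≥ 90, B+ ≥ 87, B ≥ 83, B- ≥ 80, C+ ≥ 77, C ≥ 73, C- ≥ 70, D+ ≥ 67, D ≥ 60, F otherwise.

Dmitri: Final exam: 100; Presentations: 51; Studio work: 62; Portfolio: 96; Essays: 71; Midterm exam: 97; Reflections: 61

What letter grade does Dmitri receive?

B-

Essays (71) > Presentations (51), so Presentations counts as 71.
Weighted total:
  Final exam 100 × 0.06 = 6
  Presentations 71 × 0.08 = 5.68
  Studio work 62 × 0.11 = 6.82
  Portfolio 96 × 0.12 = 11.52
  Essays 71 × 0.26 = 18.46
  Midterm exam 97 × 0.27 = 26.19
  Reflections 61 × 0.1 = 6.1
Sum = 80.77
80.77 is ≥ 80 and < 83 → B-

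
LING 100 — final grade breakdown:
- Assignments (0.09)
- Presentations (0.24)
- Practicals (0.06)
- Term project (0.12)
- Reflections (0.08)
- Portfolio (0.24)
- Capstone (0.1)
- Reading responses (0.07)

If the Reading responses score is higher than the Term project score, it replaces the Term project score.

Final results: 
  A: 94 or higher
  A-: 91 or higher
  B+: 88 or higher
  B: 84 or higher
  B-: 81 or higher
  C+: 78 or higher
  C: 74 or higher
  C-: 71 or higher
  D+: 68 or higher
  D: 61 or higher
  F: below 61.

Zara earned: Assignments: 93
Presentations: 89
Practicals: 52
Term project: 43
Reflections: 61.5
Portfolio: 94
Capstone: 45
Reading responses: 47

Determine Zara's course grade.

C-

Reading responses (47) > Term project (43), so Term project counts as 47.
Weighted total:
  Assignments 93 × 0.09 = 8.37
  Presentations 89 × 0.24 = 21.36
  Practicals 52 × 0.06 = 3.12
  Term project 47 × 0.12 = 5.64
  Reflections 61.5 × 0.08 = 4.92
  Portfolio 94 × 0.24 = 22.56
  Capstone 45 × 0.1 = 4.5
  Reading responses 47 × 0.07 = 3.29
Sum = 73.76
73.76 is ≥ 71 and < 74 → C-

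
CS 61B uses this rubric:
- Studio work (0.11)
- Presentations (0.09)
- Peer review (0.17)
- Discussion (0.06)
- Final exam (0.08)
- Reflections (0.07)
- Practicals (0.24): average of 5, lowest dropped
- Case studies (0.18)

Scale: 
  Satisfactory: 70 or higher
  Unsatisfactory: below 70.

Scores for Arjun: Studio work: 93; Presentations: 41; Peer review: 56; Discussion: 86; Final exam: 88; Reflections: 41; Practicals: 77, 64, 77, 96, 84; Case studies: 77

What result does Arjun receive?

Practicals: drop 64 → average of remaining 4 = 334/4 = 83.5
Weighted total:
  Studio work 93 × 0.11 = 10.23
  Presentations 41 × 0.09 = 3.69
  Peer review 56 × 0.17 = 9.52
  Discussion 86 × 0.06 = 5.16
  Final exam 88 × 0.08 = 7.04
  Reflections 41 × 0.07 = 2.87
  Practicals 83.5 × 0.24 = 20.04
  Case studies 77 × 0.18 = 13.86
Sum = 72.41
72.41 ≥ 70 → Satisfactory

Satisfactory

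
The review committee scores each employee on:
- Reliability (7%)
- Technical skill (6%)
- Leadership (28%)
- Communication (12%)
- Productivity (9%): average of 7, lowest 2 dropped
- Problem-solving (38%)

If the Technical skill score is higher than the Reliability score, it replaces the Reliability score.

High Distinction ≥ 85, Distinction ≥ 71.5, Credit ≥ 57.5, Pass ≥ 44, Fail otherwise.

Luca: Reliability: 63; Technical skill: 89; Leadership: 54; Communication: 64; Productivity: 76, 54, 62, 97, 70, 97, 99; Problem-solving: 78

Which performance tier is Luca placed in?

Productivity: drop 54, 62 → average of remaining 5 = 439/5 = 87.8
Technical skill (89) > Reliability (63), so Reliability counts as 89.
Weighted total:
  Reliability 89 × 0.07 = 6.23
  Technical skill 89 × 0.06 = 5.34
  Leadership 54 × 0.28 = 15.12
  Communication 64 × 0.12 = 7.68
  Productivity 87.8 × 0.09 = 7.902
  Problem-solving 78 × 0.38 = 29.64
Sum = 71.912
71.912 is ≥ 71.5 and < 85 → Distinction

Distinction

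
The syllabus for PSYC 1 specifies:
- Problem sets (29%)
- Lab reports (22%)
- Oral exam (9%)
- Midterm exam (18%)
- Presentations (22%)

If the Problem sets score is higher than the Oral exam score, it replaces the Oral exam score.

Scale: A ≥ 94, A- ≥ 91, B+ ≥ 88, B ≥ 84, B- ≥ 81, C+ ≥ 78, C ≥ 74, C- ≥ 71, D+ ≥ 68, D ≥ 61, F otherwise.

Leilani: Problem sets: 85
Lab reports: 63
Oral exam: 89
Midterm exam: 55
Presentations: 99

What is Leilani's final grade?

C+

Problem sets (85) ≤ Oral exam (89), so Oral exam stays at 89.
Weighted total:
  Problem sets 85 × 0.29 = 24.65
  Lab reports 63 × 0.22 = 13.86
  Oral exam 89 × 0.09 = 8.01
  Midterm exam 55 × 0.18 = 9.9
  Presentations 99 × 0.22 = 21.78
Sum = 78.2
78.2 is ≥ 78 and < 81 → C+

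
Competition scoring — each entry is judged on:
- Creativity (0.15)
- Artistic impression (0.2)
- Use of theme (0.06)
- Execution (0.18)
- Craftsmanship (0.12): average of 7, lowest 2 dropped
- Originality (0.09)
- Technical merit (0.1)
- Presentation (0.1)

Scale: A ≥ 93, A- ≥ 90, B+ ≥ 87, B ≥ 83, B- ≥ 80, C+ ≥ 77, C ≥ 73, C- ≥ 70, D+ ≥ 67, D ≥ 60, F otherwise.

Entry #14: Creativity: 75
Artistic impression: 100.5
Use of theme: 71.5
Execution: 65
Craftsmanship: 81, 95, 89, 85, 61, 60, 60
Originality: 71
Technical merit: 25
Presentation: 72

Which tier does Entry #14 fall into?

Craftsmanship: drop 60, 60 → average of remaining 5 = 411/5 = 82.2
Weighted total:
  Creativity 75 × 0.15 = 11.25
  Artistic impression 100.5 × 0.2 = 20.1
  Use of theme 71.5 × 0.06 = 4.29
  Execution 65 × 0.18 = 11.7
  Craftsmanship 82.2 × 0.12 = 9.864
  Originality 71 × 0.09 = 6.39
  Technical merit 25 × 0.1 = 2.5
  Presentation 72 × 0.1 = 7.2
Sum = 73.294
73.294 is ≥ 73 and < 77 → C

C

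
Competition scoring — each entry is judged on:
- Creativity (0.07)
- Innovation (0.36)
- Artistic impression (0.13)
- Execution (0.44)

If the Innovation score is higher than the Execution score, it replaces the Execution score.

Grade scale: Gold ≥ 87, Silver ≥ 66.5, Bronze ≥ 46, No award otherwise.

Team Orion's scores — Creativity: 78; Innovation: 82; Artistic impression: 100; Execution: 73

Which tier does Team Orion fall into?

Silver

Innovation (82) > Execution (73), so Execution counts as 82.
Weighted total:
  Creativity 78 × 0.07 = 5.46
  Innovation 82 × 0.36 = 29.52
  Artistic impression 100 × 0.13 = 13
  Execution 82 × 0.44 = 36.08
Sum = 84.06
84.06 is ≥ 66.5 and < 87 → Silver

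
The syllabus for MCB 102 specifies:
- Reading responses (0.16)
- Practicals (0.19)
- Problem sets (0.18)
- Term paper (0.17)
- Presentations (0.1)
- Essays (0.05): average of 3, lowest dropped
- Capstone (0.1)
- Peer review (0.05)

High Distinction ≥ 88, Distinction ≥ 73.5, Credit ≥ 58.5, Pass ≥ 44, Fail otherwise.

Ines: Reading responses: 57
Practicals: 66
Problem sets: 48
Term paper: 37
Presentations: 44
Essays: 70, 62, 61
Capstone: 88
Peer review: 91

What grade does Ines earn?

Essays: drop 61 → average of remaining 2 = 132/2 = 66
Weighted total:
  Reading responses 57 × 0.16 = 9.12
  Practicals 66 × 0.19 = 12.54
  Problem sets 48 × 0.18 = 8.64
  Term paper 37 × 0.17 = 6.29
  Presentations 44 × 0.1 = 4.4
  Essays 66 × 0.05 = 3.3
  Capstone 88 × 0.1 = 8.8
  Peer review 91 × 0.05 = 4.55
Sum = 57.64
57.64 is ≥ 44 and < 58.5 → Pass

Pass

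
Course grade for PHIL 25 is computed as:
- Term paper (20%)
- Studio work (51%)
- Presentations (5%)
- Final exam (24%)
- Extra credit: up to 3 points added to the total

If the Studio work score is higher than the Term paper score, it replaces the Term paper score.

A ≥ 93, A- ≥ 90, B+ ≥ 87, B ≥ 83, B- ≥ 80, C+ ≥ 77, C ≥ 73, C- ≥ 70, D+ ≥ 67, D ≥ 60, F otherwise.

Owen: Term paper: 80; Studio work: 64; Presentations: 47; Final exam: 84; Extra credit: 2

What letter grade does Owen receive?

Studio work (64) ≤ Term paper (80), so Term paper stays at 80.
Weighted total:
  Term paper 80 × 0.2 = 16
  Studio work 64 × 0.51 = 32.64
  Presentations 47 × 0.05 = 2.35
  Final exam 84 × 0.24 = 20.16
Sum = 71.15
Extra credit: 71.15 + 2 = 73.15
73.15 is ≥ 73 and < 77 → C

C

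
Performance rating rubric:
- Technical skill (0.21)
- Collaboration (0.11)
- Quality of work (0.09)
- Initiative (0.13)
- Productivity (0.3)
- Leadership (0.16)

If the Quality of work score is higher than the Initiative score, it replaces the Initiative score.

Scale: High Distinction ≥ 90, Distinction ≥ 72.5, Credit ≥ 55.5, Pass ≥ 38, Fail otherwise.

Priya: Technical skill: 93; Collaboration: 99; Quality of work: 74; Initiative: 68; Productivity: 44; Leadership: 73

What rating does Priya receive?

Quality of work (74) > Initiative (68), so Initiative counts as 74.
Weighted total:
  Technical skill 93 × 0.21 = 19.53
  Collaboration 99 × 0.11 = 10.89
  Quality of work 74 × 0.09 = 6.66
  Initiative 74 × 0.13 = 9.62
  Productivity 44 × 0.3 = 13.2
  Leadership 73 × 0.16 = 11.68
Sum = 71.58
71.58 is ≥ 55.5 and < 72.5 → Credit

Credit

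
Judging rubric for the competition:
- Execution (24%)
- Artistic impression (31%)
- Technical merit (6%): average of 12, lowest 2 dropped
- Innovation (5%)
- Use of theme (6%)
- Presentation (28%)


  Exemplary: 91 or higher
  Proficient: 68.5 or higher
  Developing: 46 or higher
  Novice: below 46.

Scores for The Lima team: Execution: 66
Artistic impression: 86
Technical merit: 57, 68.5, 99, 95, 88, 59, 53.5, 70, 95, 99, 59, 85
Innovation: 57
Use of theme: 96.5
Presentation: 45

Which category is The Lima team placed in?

Technical merit: drop 53.5, 57 → average of remaining 10 = 817.5/10 = 81.75
Weighted total:
  Execution 66 × 0.24 = 15.84
  Artistic impression 86 × 0.31 = 26.66
  Technical merit 81.75 × 0.06 = 4.905
  Innovation 57 × 0.05 = 2.85
  Use of theme 96.5 × 0.06 = 5.79
  Presentation 45 × 0.28 = 12.6
Sum = 68.645
68.645 is ≥ 68.5 and < 91 → Proficient

Proficient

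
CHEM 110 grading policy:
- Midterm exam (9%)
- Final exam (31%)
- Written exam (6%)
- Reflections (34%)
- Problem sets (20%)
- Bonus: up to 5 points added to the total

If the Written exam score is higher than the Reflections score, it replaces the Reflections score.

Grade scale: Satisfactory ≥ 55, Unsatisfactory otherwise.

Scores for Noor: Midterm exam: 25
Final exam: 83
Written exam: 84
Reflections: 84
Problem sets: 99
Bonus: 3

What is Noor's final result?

Satisfactory

Written exam (84) ≤ Reflections (84), so Reflections stays at 84.
Weighted total:
  Midterm exam 25 × 0.09 = 2.25
  Final exam 83 × 0.31 = 25.73
  Written exam 84 × 0.06 = 5.04
  Reflections 84 × 0.34 = 28.56
  Problem sets 99 × 0.2 = 19.8
Sum = 81.38
Bonus: 81.38 + 3 = 84.38
84.38 ≥ 55 → Satisfactory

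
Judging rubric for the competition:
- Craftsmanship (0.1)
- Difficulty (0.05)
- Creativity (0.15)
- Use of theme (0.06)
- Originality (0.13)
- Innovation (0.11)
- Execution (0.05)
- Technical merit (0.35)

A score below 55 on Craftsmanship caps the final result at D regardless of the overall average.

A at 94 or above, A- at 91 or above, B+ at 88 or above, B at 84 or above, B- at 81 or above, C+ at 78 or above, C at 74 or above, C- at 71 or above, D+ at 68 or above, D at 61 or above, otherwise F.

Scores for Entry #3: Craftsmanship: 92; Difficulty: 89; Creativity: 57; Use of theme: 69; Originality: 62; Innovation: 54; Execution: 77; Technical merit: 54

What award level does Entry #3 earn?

D

Craftsmanship score 92 ≥ 55: minimum met.
Weighted total:
  Craftsmanship 92 × 0.1 = 9.2
  Difficulty 89 × 0.05 = 4.45
  Creativity 57 × 0.15 = 8.55
  Use of theme 69 × 0.06 = 4.14
  Originality 62 × 0.13 = 8.06
  Innovation 54 × 0.11 = 5.94
  Execution 77 × 0.05 = 3.85
  Technical merit 54 × 0.35 = 18.9
Sum = 63.09
63.09 is ≥ 61 and < 68 → D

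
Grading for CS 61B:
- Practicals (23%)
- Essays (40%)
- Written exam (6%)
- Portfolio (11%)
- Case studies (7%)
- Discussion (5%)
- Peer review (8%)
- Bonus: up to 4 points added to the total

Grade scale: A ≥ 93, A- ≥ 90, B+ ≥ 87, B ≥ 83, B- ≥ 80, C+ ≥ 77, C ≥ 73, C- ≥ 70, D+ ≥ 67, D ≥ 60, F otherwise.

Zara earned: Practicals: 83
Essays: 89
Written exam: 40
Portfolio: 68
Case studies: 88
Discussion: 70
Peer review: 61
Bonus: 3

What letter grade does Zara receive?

Weighted total:
  Practicals 83 × 0.23 = 19.09
  Essays 89 × 0.4 = 35.6
  Written exam 40 × 0.06 = 2.4
  Portfolio 68 × 0.11 = 7.48
  Case studies 88 × 0.07 = 6.16
  Discussion 70 × 0.05 = 3.5
  Peer review 61 × 0.08 = 4.88
Sum = 79.11
Bonus: 79.11 + 3 = 82.11
82.11 is ≥ 80 and < 83 → B-

B-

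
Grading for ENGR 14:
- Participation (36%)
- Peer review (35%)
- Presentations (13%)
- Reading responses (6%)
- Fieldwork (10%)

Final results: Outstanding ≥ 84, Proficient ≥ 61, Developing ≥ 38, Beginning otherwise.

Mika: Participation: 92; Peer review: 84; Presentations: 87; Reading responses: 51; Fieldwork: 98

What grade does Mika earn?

Weighted total:
  Participation 92 × 0.36 = 33.12
  Peer review 84 × 0.35 = 29.4
  Presentations 87 × 0.13 = 11.31
  Reading responses 51 × 0.06 = 3.06
  Fieldwork 98 × 0.1 = 9.8
Sum = 86.69
86.69 ≥ 84 → Outstanding

Outstanding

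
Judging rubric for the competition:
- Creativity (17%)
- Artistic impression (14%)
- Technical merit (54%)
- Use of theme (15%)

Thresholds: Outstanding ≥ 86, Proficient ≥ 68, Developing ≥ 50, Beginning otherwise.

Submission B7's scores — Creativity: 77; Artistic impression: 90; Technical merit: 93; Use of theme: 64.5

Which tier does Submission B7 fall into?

Weighted total:
  Creativity 77 × 0.17 = 13.09
  Artistic impression 90 × 0.14 = 12.6
  Technical merit 93 × 0.54 = 50.22
  Use of theme 64.5 × 0.15 = 9.675
Sum = 85.585
85.585 is ≥ 68 and < 86 → Proficient

Proficient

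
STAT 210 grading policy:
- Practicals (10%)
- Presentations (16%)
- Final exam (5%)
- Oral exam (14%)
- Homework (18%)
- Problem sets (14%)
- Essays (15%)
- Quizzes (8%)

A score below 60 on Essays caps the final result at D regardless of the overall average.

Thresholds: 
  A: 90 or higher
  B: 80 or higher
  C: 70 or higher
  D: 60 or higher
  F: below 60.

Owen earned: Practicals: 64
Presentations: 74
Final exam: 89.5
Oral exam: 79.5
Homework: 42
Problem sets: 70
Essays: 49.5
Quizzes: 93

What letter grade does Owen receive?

Essays score 49.5 < 60: minimum not met.
Weighted total:
  Practicals 64 × 0.1 = 6.4
  Presentations 74 × 0.16 = 11.84
  Final exam 89.5 × 0.05 = 4.475
  Oral exam 79.5 × 0.14 = 11.13
  Homework 42 × 0.18 = 7.56
  Problem sets 70 × 0.14 = 9.8
  Essays 49.5 × 0.15 = 7.425
  Quizzes 93 × 0.08 = 7.44
Sum = 66.07
66.07 would be D; cap at D applies → D.

D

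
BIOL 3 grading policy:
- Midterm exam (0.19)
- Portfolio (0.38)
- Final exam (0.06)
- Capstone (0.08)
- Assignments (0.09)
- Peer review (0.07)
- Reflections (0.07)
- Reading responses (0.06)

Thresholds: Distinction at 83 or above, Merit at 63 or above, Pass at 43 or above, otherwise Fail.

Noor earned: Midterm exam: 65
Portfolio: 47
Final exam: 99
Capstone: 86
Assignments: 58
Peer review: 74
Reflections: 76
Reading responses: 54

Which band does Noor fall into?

Pass

Weighted total:
  Midterm exam 65 × 0.19 = 12.35
  Portfolio 47 × 0.38 = 17.86
  Final exam 99 × 0.06 = 5.94
  Capstone 86 × 0.08 = 6.88
  Assignments 58 × 0.09 = 5.22
  Peer review 74 × 0.07 = 5.18
  Reflections 76 × 0.07 = 5.32
  Reading responses 54 × 0.06 = 3.24
Sum = 61.99
61.99 is ≥ 43 and < 63 → Pass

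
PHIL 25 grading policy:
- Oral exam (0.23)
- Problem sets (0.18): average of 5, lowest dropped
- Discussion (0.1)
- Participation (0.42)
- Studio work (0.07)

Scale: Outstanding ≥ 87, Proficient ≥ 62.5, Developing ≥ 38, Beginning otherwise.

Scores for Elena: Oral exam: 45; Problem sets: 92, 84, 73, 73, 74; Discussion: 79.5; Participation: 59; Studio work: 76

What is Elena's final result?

Problem sets: drop 73 → average of remaining 4 = 323/4 = 80.75
Weighted total:
  Oral exam 45 × 0.23 = 10.35
  Problem sets 80.75 × 0.18 = 14.535
  Discussion 79.5 × 0.1 = 7.95
  Participation 59 × 0.42 = 24.78
  Studio work 76 × 0.07 = 5.32
Sum = 62.935
62.935 is ≥ 62.5 and < 87 → Proficient

Proficient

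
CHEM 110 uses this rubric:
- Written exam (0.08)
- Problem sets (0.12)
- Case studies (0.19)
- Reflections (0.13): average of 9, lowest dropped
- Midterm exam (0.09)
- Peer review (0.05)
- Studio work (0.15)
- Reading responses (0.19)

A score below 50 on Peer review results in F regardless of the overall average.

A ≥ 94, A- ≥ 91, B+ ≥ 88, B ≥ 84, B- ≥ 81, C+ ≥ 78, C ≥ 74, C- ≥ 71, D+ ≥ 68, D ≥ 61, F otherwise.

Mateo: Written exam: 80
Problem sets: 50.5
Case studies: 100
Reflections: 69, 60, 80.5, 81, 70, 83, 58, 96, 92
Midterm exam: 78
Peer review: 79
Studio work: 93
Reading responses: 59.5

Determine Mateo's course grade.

C

Reflections: drop 58 → average of remaining 8 = 631.5/8 = 78.9375
Peer review score 79 ≥ 50: minimum met.
Weighted total:
  Written exam 80 × 0.08 = 6.4
  Problem sets 50.5 × 0.12 = 6.06
  Case studies 100 × 0.19 = 19
  Reflections 78.9375 × 0.13 = 10.261875
  Midterm exam 78 × 0.09 = 7.02
  Peer review 79 × 0.05 = 3.95
  Studio work 93 × 0.15 = 13.95
  Reading responses 59.5 × 0.19 = 11.305
Sum = 77.946875
77.946875 is ≥ 74 and < 78 → C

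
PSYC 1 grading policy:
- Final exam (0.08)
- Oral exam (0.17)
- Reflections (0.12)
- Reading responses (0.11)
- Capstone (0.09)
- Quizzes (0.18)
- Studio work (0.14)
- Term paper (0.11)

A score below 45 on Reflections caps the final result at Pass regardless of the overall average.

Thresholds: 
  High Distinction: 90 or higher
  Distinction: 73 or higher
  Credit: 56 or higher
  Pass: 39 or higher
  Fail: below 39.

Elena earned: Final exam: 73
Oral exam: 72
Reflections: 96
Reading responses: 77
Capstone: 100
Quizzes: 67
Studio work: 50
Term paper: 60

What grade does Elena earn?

Reflections score 96 ≥ 45: minimum met.
Weighted total:
  Final exam 73 × 0.08 = 5.84
  Oral exam 72 × 0.17 = 12.24
  Reflections 96 × 0.12 = 11.52
  Reading responses 77 × 0.11 = 8.47
  Capstone 100 × 0.09 = 9
  Quizzes 67 × 0.18 = 12.06
  Studio work 50 × 0.14 = 7
  Term paper 60 × 0.11 = 6.6
Sum = 72.73
72.73 is ≥ 56 and < 73 → Credit

Credit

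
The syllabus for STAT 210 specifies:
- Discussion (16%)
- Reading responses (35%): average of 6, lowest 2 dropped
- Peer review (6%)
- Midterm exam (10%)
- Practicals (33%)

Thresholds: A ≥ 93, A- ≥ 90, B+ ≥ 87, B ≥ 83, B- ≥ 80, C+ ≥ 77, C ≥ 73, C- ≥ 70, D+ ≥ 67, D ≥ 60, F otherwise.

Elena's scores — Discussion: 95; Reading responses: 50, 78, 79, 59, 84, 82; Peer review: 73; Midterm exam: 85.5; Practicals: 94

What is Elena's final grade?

Reading responses: drop 50, 59 → average of remaining 4 = 323/4 = 80.75
Weighted total:
  Discussion 95 × 0.16 = 15.2
  Reading responses 80.75 × 0.35 = 28.2625
  Peer review 73 × 0.06 = 4.38
  Midterm exam 85.5 × 0.1 = 8.55
  Practicals 94 × 0.33 = 31.02
Sum = 87.4125
87.4125 is ≥ 87 and < 90 → B+

B+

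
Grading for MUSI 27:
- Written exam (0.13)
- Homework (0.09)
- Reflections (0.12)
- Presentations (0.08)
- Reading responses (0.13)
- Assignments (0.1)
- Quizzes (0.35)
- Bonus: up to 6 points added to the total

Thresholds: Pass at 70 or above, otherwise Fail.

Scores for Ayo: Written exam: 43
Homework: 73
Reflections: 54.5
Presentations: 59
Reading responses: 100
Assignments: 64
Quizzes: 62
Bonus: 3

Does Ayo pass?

Weighted total:
  Written exam 43 × 0.13 = 5.59
  Homework 73 × 0.09 = 6.57
  Reflections 54.5 × 0.12 = 6.54
  Presentations 59 × 0.08 = 4.72
  Reading responses 100 × 0.13 = 13
  Assignments 64 × 0.1 = 6.4
  Quizzes 62 × 0.35 = 21.7
Sum = 64.52
Bonus: 64.52 + 3 = 67.52
67.52 < 70 → Fail

Fail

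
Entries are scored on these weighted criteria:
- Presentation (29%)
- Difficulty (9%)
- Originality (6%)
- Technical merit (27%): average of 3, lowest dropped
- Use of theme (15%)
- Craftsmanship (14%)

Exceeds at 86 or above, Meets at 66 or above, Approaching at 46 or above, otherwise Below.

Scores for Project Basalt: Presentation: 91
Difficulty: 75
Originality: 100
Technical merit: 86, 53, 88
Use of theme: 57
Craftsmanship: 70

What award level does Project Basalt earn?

Meets

Technical merit: drop 53 → average of remaining 2 = 174/2 = 87
Weighted total:
  Presentation 91 × 0.29 = 26.39
  Difficulty 75 × 0.09 = 6.75
  Originality 100 × 0.06 = 6
  Technical merit 87 × 0.27 = 23.49
  Use of theme 57 × 0.15 = 8.55
  Craftsmanship 70 × 0.14 = 9.8
Sum = 80.98
80.98 is ≥ 66 and < 86 → Meets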